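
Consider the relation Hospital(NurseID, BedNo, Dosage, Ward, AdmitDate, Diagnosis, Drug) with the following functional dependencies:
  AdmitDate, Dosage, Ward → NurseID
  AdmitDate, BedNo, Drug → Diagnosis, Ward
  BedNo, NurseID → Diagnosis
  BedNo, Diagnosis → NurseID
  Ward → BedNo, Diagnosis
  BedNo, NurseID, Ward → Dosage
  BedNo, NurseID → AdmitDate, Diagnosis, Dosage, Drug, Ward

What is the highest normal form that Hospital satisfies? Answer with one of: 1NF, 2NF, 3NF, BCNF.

Candidate keys: {AdmitDate, BedNo, Drug}, {BedNo, Diagnosis}, {BedNo, NurseID}, {Ward}. Prime attributes: {AdmitDate, BedNo, Diagnosis, Drug, NurseID, Ward}.
The left-hand side of every FD is a superkey, so BCNF is satisfied.

BCNF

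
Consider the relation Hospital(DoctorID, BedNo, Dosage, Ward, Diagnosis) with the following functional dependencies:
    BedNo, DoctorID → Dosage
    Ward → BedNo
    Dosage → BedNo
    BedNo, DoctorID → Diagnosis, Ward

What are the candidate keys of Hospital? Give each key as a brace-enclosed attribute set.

{DoctorID} never appears on the right of any FD, so every key must include it.
{BedNo, DoctorID}⁺ = {BedNo, Diagnosis, DoctorID, Dosage, Ward}, which is every attribute, so {BedNo, DoctorID} is a candidate key.
{DoctorID, Dosage}⁺ = {BedNo, Diagnosis, DoctorID, Dosage, Ward}, which is every attribute, so {DoctorID, Dosage} is a candidate key.
{DoctorID, Ward}⁺ = {BedNo, Diagnosis, DoctorID, Dosage, Ward}, which is every attribute, so {DoctorID, Ward} is a candidate key.
These are minimal and exhaustive — every other superkey contains one of them.

{BedNo, DoctorID}, {DoctorID, Dosage}, {DoctorID, Ward}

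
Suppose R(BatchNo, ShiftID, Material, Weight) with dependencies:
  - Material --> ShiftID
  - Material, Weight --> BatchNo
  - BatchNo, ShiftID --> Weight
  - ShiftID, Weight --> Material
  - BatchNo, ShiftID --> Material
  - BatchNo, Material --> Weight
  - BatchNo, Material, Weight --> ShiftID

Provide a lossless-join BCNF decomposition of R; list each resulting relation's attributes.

{BatchNo, Material, Weight}; {Material, ShiftID}

Candidate keys of the original relation: {BatchNo, Material}, {BatchNo, ShiftID}, {Material, Weight}, {ShiftID, Weight}.
Within {BatchNo, Material, ShiftID, Weight}: {Material}⁺ ∩ {BatchNo, Material, ShiftID, Weight} = {Material, ShiftID}, not the whole set, so Material --> ShiftID violates BCNF; decompose into {Material, ShiftID} and {BatchNo, Material, Weight}.
{Material, ShiftID} is in BCNF.
{BatchNo, Material, Weight} is in BCNF.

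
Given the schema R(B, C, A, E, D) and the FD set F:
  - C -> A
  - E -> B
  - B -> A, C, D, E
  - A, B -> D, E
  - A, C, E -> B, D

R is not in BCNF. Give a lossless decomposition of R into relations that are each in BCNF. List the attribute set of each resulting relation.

{A, C}; {B, C, D, E}

Candidate keys of the original relation: {B}, {E}.
Within {A, B, C, D, E}: {C}⁺ ∩ {A, B, C, D, E} = {A, C}, not the whole set, so C -> A violates BCNF; decompose into {A, C} and {B, C, D, E}.
{A, C}: every determinant is a superkey — BCNF.
{B, C, D, E}: every determinant is a superkey — BCNF.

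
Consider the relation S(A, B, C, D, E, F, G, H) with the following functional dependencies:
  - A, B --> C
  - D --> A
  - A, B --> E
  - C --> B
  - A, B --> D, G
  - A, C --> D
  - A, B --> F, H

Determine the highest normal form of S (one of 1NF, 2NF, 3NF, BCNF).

3NF

Candidate keys: {A, B}, {A, C}, {B, D}, {C, D}. Prime attributes: {A, B, C, D}.
D --> A breaks BCNF: {D}⁺ = {A, D}, so {D} is not a superkey.
But every attribute on its right side ({A}) is prime, and the same holds for every other non-superkey FD, so 3NF still holds.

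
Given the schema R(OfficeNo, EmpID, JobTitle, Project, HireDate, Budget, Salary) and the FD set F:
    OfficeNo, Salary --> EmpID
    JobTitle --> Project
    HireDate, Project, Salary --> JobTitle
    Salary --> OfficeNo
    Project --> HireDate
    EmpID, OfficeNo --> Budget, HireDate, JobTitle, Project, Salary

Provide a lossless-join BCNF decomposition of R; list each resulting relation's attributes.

{Budget, EmpID, JobTitle, OfficeNo, Salary}; {HireDate, Project}; {JobTitle, Project}

Candidate keys of the original relation: {EmpID, OfficeNo}, {Salary}.
Within {Budget, EmpID, HireDate, JobTitle, OfficeNo, Project, Salary}: {JobTitle}⁺ ∩ {Budget, EmpID, HireDate, JobTitle, OfficeNo, Project, Salary} = {HireDate, JobTitle, Project}, not the whole set, so JobTitle --> HireDate, Project violates BCNF; decompose into {HireDate, JobTitle, Project} and {Budget, EmpID, JobTitle, OfficeNo, Salary}.
Within {HireDate, JobTitle, Project}: {Project}⁺ ∩ {HireDate, JobTitle, Project} = {HireDate, Project}, not the whole set, so Project --> HireDate violates BCNF; decompose into {HireDate, Project} and {JobTitle, Project}.
{HireDate, Project} has no BCNF violation.
{JobTitle, Project} has no BCNF violation.
{Budget, EmpID, JobTitle, OfficeNo, Salary} has no BCNF violation.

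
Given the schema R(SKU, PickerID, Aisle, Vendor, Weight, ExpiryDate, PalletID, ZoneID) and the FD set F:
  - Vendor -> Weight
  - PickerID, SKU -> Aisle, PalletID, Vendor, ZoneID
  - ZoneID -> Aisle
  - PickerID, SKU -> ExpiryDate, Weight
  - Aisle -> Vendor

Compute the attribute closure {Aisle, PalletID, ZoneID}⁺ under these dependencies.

{Aisle, PalletID, Vendor, Weight, ZoneID}

Start with {Aisle, PalletID, ZoneID}.
Aisle -> Vendor applies; add {Vendor} → now {Aisle, PalletID, Vendor, ZoneID}.
Vendor -> Weight applies; add {Weight} → now {Aisle, PalletID, Vendor, Weight, ZoneID}.
No further FD applies.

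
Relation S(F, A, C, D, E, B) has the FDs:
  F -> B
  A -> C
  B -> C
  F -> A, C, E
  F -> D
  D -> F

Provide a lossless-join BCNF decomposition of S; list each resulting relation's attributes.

{A, B, D, E, F}; {A, C}

Candidate keys of the original relation: {D}, {F}.
{A, B, C, D, E, F}: {A} determines {A, C} here but is not a superkey — split on A -> C, giving {A, C} and {A, B, D, E, F}.
{A, C}: every determinant is a superkey — BCNF.
{A, B, D, E, F}: every determinant is a superkey — BCNF.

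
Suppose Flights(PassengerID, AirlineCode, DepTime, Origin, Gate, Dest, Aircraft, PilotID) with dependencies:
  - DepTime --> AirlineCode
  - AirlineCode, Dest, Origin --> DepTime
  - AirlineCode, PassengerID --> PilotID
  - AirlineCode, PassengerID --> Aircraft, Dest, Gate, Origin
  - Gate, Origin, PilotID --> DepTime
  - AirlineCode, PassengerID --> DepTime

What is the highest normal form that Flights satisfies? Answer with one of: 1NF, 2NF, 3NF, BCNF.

Candidate keys: {AirlineCode, PassengerID}, {DepTime, PassengerID}, {Gate, Origin, PassengerID, PilotID}. Prime attributes: {AirlineCode, DepTime, Gate, Origin, PassengerID, PilotID}.
DepTime --> AirlineCode: {DepTime}⁺ = {AirlineCode, DepTime}, which is not all of the attributes, so the left side is not a superkey — BCNF is violated.
Its right-hand attributes {AirlineCode} are all prime, as are those of every other non-superkey FD — the relation is in 3NF.

3NF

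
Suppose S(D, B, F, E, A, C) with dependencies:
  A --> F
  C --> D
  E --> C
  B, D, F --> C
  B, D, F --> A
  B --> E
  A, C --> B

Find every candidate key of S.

{A, B}⁺ = {A, B, C, D, E, F} — all of the relation — so {A, B} is a candidate key.
{A, C}⁺ = {A, B, C, D, E, F} — all of the relation — so {A, C} is a candidate key.
{A, E}⁺ = {A, B, C, D, E, F} — all of the relation — so {A, E} is a candidate key.
{B, F}⁺ = {A, B, C, D, E, F} — all of the relation — so {B, F} is a candidate key.
These are minimal and exhaustive — every other superkey contains one of them.

{A, B}, {A, C}, {A, E}, {B, F}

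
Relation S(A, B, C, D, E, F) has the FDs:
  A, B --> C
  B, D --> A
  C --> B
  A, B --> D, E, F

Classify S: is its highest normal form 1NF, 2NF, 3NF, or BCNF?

3NF

Candidate keys: {A, B}, {A, C}, {B, D}, {C, D}. Prime attributes: {A, B, C, D}.
C --> B breaks BCNF: {C}⁺ = {B, C}, so {C} is not a superkey.
But every attribute on its right side ({B}) is prime, and the same holds for every other non-superkey FD, so 3NF still holds.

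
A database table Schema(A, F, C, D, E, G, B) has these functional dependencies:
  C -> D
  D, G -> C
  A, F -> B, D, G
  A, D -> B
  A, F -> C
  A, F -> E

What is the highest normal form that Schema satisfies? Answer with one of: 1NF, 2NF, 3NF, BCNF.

2NF

Candidate key: {A, F}. Prime attributes: {A, F}.
C -> D: {C}⁺ = {C, D}, which is not all of the attributes, so the left side is not a superkey — BCNF is violated.
C -> D determines the non-prime attribute {D} from a non-superkey — 3NF is violated.
No proper subset of a key has a non-prime attribute in its closure, so there is no partial dependency; 2NF holds.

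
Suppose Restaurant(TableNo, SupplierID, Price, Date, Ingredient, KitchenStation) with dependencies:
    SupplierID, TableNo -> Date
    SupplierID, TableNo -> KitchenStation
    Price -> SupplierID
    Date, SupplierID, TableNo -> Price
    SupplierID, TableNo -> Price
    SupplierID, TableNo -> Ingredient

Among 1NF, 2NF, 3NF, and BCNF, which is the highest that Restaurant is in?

Candidate keys: {Price, TableNo}, {SupplierID, TableNo}. Prime attributes: {Price, SupplierID, TableNo}.
Price -> SupplierID breaks BCNF: {Price}⁺ = {Price, SupplierID}, so {Price} is not a superkey.
Since {SupplierID} ⊆ prime attributes and every other non-superkey FD also has a prime right side, the schema is in 3NF.

3NF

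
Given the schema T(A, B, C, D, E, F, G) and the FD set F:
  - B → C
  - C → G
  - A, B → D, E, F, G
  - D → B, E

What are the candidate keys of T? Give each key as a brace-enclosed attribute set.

{A, B}, {A, D}

{A} never appears on the right of any FD, so every key must include it.
{A, B} is a candidate key since {A, B}⁺ = {A, B, C, D, E, F, G} covers every attribute.
{A, D} is a candidate key since {A, D}⁺ = {A, B, C, D, E, F, G} covers every attribute.
These are minimal and exhaustive — every other superkey contains one of them.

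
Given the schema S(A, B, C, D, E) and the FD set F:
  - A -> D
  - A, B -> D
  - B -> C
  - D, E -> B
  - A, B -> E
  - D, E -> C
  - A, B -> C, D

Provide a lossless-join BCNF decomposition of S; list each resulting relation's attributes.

Candidate keys of the original relation: {A, B}, {A, E}.
In {A, B, C, D, E}, {A} is not a superkey ({A}⁺ restricted to this set is {A, D}), so split on A -> D into {A, D} and {A, B, C, E}.
{A, D} is in BCNF.
In {A, B, C, E}, {B} is not a superkey ({B}⁺ restricted to this set is {B, C}), so split on B -> C into {B, C} and {A, B, E}.
{B, C} is in BCNF.
{A, B, E} is in BCNF.

{A, B, E}; {A, D}; {B, C}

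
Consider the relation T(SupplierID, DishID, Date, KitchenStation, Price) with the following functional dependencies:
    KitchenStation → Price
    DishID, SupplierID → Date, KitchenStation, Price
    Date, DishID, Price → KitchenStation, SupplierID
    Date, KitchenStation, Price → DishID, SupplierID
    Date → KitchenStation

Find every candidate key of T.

Closure of {Date} is {Date, DishID, KitchenStation, Price, SupplierID}, the whole schema; {Date} is a candidate key.
Closure of {DishID, SupplierID} is {Date, DishID, KitchenStation, Price, SupplierID}, the whole schema; {DishID, SupplierID} is a candidate key.
Any other superkey properly contains one of these, so there are no further candidate keys.

{Date}, {DishID, SupplierID}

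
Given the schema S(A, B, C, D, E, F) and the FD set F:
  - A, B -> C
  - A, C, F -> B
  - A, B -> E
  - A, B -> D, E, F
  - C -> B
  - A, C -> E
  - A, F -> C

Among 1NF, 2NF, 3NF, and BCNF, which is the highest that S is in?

3NF

Candidate keys: {A, B}, {A, C}, {A, F}. Prime attributes: {A, B, C, F}.
For C -> B we have {C}⁺ = {B, C}; {C} is not a superkey, so BCNF fails.
Since {B} ⊆ prime attributes and every other non-superkey FD also has a prime right side, the schema is in 3NF.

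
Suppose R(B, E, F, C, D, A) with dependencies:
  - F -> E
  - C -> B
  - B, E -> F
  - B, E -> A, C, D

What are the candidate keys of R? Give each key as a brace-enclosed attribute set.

{B, E} is a candidate key since {B, E}⁺ = {A, B, C, D, E, F} covers every attribute.
{B, F} is a candidate key since {B, F}⁺ = {A, B, C, D, E, F} covers every attribute.
{C, E} is a candidate key since {C, E}⁺ = {A, B, C, D, E, F} covers every attribute.
{C, F} is a candidate key since {C, F}⁺ = {A, B, C, D, E, F} covers every attribute.
Any other superkey properly contains one of these, so there are no further candidate keys.

{B, E}, {B, F}, {C, E}, {C, F}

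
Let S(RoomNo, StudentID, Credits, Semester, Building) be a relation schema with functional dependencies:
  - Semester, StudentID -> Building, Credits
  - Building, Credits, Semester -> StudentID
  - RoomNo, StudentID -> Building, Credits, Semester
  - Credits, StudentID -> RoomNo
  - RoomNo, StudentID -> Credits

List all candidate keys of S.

{Credits, StudentID}⁺ = {Building, Credits, RoomNo, Semester, StudentID}, which is every attribute, so {Credits, StudentID} is a candidate key.
{RoomNo, StudentID}⁺ = {Building, Credits, RoomNo, Semester, StudentID}, which is every attribute, so {RoomNo, StudentID} is a candidate key.
{Semester, StudentID}⁺ = {Building, Credits, RoomNo, Semester, StudentID}, which is every attribute, so {Semester, StudentID} is a candidate key.
{Building, Credits, Semester}⁺ = {Building, Credits, RoomNo, Semester, StudentID}, which is every attribute, so {Building, Credits, Semester} is a candidate key.
Any other superkey properly contains one of these, so there are no further candidate keys.

{Building, Credits, Semester}, {Credits, StudentID}, {RoomNo, StudentID}, {Semester, StudentID}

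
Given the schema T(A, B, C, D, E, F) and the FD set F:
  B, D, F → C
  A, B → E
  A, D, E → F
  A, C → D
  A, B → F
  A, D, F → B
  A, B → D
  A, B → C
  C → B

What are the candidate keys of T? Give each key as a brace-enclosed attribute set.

{A, B}, {A, C}, {A, D, E}, {A, D, F}

{A} never appears on the right of any FD, so every key must include it.
{A, B} is a candidate key since {A, B}⁺ = {A, B, C, D, E, F} covers every attribute.
{A, C} is a candidate key since {A, C}⁺ = {A, B, C, D, E, F} covers every attribute.
{A, D, E} is a candidate key since {A, D, E}⁺ = {A, B, C, D, E, F} covers every attribute.
{A, D, F} is a candidate key since {A, D, F}⁺ = {A, B, C, D, E, F} covers every attribute.
Any other superkey properly contains one of these, so there are no further candidate keys.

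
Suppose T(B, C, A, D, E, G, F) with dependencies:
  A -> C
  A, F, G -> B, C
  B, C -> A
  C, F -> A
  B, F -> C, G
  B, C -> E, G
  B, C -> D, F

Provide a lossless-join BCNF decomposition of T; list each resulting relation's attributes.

{A, B, D, E, F, G}; {A, C}

Candidate keys of the original relation: {A, B}, {A, F, G}, {B, C}, {B, F}, {C, F, G}.
Within {A, B, C, D, E, F, G}: {A}⁺ ∩ {A, B, C, D, E, F, G} = {A, C}, not the whole set, so A -> C violates BCNF; decompose into {A, C} and {A, B, D, E, F, G}.
{A, C} is in BCNF.
{A, B, D, E, F, G} is in BCNF.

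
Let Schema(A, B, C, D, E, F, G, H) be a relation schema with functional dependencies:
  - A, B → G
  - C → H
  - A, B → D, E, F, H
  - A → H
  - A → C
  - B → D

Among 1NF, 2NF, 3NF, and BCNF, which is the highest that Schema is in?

Candidate key: {A, B}. Prime attributes: {A, B}.
C → H breaks BCNF: {C}⁺ = {C, H}, so {C} is not a superkey.
Because {H} is non-prime and the left side of C → H is not a superkey, the relation is not in 3NF.
{A} is a proper subset of the key {A, B}, and {A}⁺ contains the non-prime attributes {C, H} — a partial dependency, so 2NF is violated.

1NF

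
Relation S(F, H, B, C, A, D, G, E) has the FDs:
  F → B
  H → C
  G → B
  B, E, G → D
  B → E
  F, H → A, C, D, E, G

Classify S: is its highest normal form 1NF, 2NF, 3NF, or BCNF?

1NF

Candidate key: {F, H}. Prime attributes: {F, H}.
F → B breaks BCNF: {F}⁺ = {B, E, F}, so {F} is not a superkey.
Because {B} is non-prime and the left side of F → B is not a superkey, the relation is not in 3NF.
{F} is a proper subset of the key {F, H}, and {F}⁺ contains the non-prime attributes {B, E} — a partial dependency, so 2NF is violated.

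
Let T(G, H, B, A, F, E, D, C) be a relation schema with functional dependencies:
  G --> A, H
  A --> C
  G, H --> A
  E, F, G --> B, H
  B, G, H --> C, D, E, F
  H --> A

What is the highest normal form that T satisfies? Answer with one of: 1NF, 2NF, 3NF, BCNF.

1NF

Candidate keys: {B, G}, {E, F, G}. Prime attributes: {B, E, F, G}.
G --> A, H breaks BCNF: {G}⁺ = {A, C, G, H}, so {G} is not a superkey.
Because {A, H} are non-prime and the left side of G --> A, H is not a superkey, the relation is not in 3NF.
The proper key subset {G} of {B, G} determines non-prime {A, C, H}, so the relation is not even in 2NF.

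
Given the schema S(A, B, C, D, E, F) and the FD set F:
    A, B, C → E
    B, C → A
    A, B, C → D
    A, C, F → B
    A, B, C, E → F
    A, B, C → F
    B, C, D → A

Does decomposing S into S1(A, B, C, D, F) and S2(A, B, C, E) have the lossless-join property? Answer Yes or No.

Yes

The shared attributes are {A, B, C} and {A, B, C}⁺ = {A, B, C, D, E, F}.
S1 is contained in that closure, so S1 ∩ S2 → S1 holds and the join is lossless.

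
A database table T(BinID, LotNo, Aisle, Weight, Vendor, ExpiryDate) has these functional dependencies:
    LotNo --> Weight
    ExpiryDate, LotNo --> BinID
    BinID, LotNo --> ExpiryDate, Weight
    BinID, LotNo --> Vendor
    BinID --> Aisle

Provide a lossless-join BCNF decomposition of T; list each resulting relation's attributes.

{Aisle, BinID}; {BinID, ExpiryDate, LotNo, Vendor}; {LotNo, Weight}

Candidate keys of the original relation: {BinID, LotNo}, {ExpiryDate, LotNo}.
Within {Aisle, BinID, ExpiryDate, LotNo, Vendor, Weight}: {LotNo}⁺ ∩ {Aisle, BinID, ExpiryDate, LotNo, Vendor, Weight} = {LotNo, Weight}, not the whole set, so LotNo --> Weight violates BCNF; decompose into {LotNo, Weight} and {Aisle, BinID, ExpiryDate, LotNo, Vendor}.
{LotNo, Weight}: every determinant is a superkey — BCNF.
Within {Aisle, BinID, ExpiryDate, LotNo, Vendor}: {BinID}⁺ ∩ {Aisle, BinID, ExpiryDate, LotNo, Vendor} = {Aisle, BinID}, not the whole set, so BinID --> Aisle violates BCNF; decompose into {Aisle, BinID} and {BinID, ExpiryDate, LotNo, Vendor}.
{Aisle, BinID}: every determinant is a superkey — BCNF.
{BinID, ExpiryDate, LotNo, Vendor}: every determinant is a superkey — BCNF.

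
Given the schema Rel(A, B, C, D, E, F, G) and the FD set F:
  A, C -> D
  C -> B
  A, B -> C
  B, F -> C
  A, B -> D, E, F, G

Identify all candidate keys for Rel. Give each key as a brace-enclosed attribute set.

{A, B}, {A, C}

{A} never appears on the right of any FD, so every key must include it.
{A, B}⁺ = {A, B, C, D, E, F, G}, which is every attribute, so {A, B} is a candidate key.
{A, C}⁺ = {A, B, C, D, E, F, G}, which is every attribute, so {A, C} is a candidate key.
These are minimal and exhaustive — every other superkey contains one of them.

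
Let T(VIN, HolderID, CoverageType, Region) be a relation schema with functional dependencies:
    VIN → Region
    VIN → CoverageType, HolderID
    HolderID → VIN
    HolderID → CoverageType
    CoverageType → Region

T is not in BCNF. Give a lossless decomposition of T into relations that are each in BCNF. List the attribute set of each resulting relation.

Candidate keys of the original relation: {HolderID}, {VIN}.
Within {CoverageType, HolderID, Region, VIN}: {CoverageType}⁺ ∩ {CoverageType, HolderID, Region, VIN} = {CoverageType, Region}, not the whole set, so CoverageType → Region violates BCNF; decompose into {CoverageType, Region} and {CoverageType, HolderID, VIN}.
{CoverageType, Region} has no BCNF violation.
{CoverageType, HolderID, VIN} has no BCNF violation.

{CoverageType, HolderID, VIN}; {CoverageType, Region}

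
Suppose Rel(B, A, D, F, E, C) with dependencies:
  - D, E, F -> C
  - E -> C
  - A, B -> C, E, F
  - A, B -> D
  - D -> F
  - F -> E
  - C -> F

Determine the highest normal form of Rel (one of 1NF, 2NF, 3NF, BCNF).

Candidate key: {A, B}. Prime attributes: {A, B}.
D, E, F -> C: {D, E, F}⁺ = {C, D, E, F}, which is not all of the attributes, so the left side is not a superkey — BCNF is violated.
D, E, F -> C has non-prime {C} on the right and a non-superkey on the left, so 3NF fails.
No non-prime attribute depends on a proper subset of any candidate key, so 2NF holds.

2NF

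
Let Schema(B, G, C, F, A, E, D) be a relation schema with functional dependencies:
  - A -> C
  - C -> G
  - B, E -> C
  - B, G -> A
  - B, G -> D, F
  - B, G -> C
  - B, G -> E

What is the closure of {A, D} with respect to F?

Start with {A, D}.
A -> C applies; add {C} → now {A, C, D}.
C -> G applies; add {G} → now {A, C, D, G}.
No further FD applies.

{A, C, D, G}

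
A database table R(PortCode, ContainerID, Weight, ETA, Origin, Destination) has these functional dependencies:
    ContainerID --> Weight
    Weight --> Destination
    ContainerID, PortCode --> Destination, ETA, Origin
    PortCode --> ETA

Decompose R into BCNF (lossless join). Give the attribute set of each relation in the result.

Candidate key of the original relation: {ContainerID, PortCode}.
In {ContainerID, Destination, ETA, Origin, PortCode, Weight}, {ContainerID} is not a superkey ({ContainerID}⁺ restricted to this set is {ContainerID, Destination, Weight}), so split on ContainerID --> Destination, Weight into {ContainerID, Destination, Weight} and {ContainerID, ETA, Origin, PortCode}.
In {ContainerID, Destination, Weight}, {Weight} is not a superkey ({Weight}⁺ restricted to this set is {Destination, Weight}), so split on Weight --> Destination into {Destination, Weight} and {ContainerID, Weight}.
{Destination, Weight}: every determinant is a superkey — BCNF.
{ContainerID, Weight}: every determinant is a superkey — BCNF.
In {ContainerID, ETA, Origin, PortCode}, {PortCode} is not a superkey ({PortCode}⁺ restricted to this set is {ETA, PortCode}), so split on PortCode --> ETA into {ETA, PortCode} and {ContainerID, Origin, PortCode}.
{ETA, PortCode}: every determinant is a superkey — BCNF.
{ContainerID, Origin, PortCode}: every determinant is a superkey — BCNF.

{ContainerID, Origin, PortCode}; {ContainerID, Weight}; {Destination, Weight}; {ETA, PortCode}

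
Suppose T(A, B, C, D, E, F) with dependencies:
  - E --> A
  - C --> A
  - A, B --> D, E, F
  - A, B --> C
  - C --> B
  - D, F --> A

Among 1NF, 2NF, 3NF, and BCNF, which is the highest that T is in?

3NF

Candidate keys: {A, B}, {B, D, F}, {B, E}, {C}. Prime attributes: {A, B, C, D, E, F}.
E --> A breaks BCNF: {E}⁺ = {A, E}, so {E} is not a superkey.
Its right-hand attributes {A} are all prime, as are those of every other non-superkey FD — the relation is in 3NF.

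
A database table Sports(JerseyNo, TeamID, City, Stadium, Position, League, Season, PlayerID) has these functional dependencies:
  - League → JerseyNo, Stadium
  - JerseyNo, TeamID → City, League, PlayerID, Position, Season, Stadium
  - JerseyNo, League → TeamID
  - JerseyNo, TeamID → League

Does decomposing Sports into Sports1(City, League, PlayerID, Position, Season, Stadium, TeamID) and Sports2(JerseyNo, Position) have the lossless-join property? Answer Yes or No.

Sports1 ∩ Sports2 = {Position}; its closure under F is {Position}.
The closure covers neither Sports1 nor Sports2 entirely; the join is not lossless.

No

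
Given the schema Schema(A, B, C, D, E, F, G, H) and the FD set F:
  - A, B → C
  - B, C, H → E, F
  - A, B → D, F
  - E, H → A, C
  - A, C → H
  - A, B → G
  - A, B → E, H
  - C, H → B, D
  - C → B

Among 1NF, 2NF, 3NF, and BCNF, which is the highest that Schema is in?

3NF

Candidate keys: {A, B}, {A, C}, {C, H}, {E, H}. Prime attributes: {A, B, C, E, H}.
For C → B we have {C}⁺ = {B, C}; {C} is not a superkey, so BCNF fails.
Since {B} ⊆ prime attributes and every other non-superkey FD also has a prime right side, the schema is in 3NF.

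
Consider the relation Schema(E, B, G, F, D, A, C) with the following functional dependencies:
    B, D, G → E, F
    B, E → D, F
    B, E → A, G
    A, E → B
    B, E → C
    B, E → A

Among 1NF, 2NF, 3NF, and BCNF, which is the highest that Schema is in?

Candidate keys: {A, E}, {B, D, G}, {B, E}. Prime attributes: {A, B, D, E, G}.
Every FD has a superkey on the left, so the relation is in BCNF.

BCNF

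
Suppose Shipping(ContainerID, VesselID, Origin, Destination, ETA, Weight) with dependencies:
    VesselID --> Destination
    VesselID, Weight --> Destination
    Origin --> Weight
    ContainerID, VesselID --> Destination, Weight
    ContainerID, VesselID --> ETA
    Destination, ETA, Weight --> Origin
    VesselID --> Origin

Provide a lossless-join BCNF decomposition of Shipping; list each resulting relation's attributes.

{ContainerID, ETA, VesselID}; {Destination, Origin, VesselID}; {Origin, Weight}

Candidate key of the original relation: {ContainerID, VesselID}.
Within {ContainerID, Destination, ETA, Origin, VesselID, Weight}: {VesselID}⁺ ∩ {ContainerID, Destination, ETA, Origin, VesselID, Weight} = {Destination, Origin, VesselID, Weight}, not the whole set, so VesselID --> Destination, Origin, Weight violates BCNF; decompose into {Destination, Origin, VesselID, Weight} and {ContainerID, ETA, VesselID}.
Within {Destination, Origin, VesselID, Weight}: {Origin}⁺ ∩ {Destination, Origin, VesselID, Weight} = {Origin, Weight}, not the whole set, so Origin --> Weight violates BCNF; decompose into {Origin, Weight} and {Destination, Origin, VesselID}.
{Origin, Weight} is in BCNF.
{Destination, Origin, VesselID} is in BCNF.
{ContainerID, ETA, VesselID} is in BCNF.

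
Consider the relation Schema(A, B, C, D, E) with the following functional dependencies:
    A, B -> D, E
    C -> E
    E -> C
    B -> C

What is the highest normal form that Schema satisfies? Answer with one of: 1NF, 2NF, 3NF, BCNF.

1NF

Candidate key: {A, B}. Prime attributes: {A, B}.
C -> E: {C}⁺ = {C, E}, which is not all of the attributes, so the left side is not a superkey — BCNF is violated.
C -> E has non-prime {E} on the right and a non-superkey on the left, so 3NF fails.
Since {B} ⊂ {A, B} and {B}⁺ ⊇ {C, E} with {C, E} non-prime, there is a partial dependency; 2NF fails.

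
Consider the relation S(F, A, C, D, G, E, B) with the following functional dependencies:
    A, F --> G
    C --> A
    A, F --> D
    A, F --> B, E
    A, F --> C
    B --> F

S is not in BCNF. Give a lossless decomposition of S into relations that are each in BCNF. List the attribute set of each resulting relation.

Candidate keys of the original relation: {A, B}, {A, F}, {B, C}, {C, F}.
{A, B, C, D, E, F, G}: {C} determines {A, C} here but is not a superkey — split on C --> A, giving {A, C} and {B, C, D, E, F, G}.
{A, C} is in BCNF.
{B, C, D, E, F, G}: {B} determines {B, F} here but is not a superkey — split on B --> F, giving {B, F} and {B, C, D, E, G}.
{B, F} is in BCNF.
{B, C, D, E, G} is in BCNF.

{A, C}; {B, C, D, E, G}; {B, F}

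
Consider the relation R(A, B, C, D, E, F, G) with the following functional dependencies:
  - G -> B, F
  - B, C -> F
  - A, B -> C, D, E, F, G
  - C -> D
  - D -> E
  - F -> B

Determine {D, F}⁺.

{B, D, E, F}

Start with {D, F}.
D -> E applies; add {E} → now {D, E, F}.
F -> B applies; add {B} → now {B, D, E, F}.
No further FD applies.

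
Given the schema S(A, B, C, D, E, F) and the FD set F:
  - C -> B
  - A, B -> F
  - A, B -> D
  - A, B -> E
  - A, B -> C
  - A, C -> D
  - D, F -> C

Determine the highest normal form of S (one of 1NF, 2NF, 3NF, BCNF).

Candidate keys: {A, B}, {A, C}, {A, D, F}. Prime attributes: {A, B, C, D, F}.
For C -> B we have {C}⁺ = {B, C}; {C} is not a superkey, so BCNF fails.
Its right-hand attributes {B} are all prime, as are those of every other non-superkey FD — the relation is in 3NF.

3NF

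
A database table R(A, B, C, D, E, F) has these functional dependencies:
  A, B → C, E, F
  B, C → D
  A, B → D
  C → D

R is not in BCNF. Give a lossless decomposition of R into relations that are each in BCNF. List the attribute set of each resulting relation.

{A, B, C, E, F}; {C, D}

Candidate key of the original relation: {A, B}.
In {A, B, C, D, E, F}, {B, C} is not a superkey ({B, C}⁺ restricted to this set is {B, C, D}), so split on B, C → D into {B, C, D} and {A, B, C, E, F}.
In {B, C, D}, {C} is not a superkey ({C}⁺ restricted to this set is {C, D}), so split on C → D into {C, D} and {B, C}.
{C, D}: every determinant is a superkey — BCNF.
{B, C}: every determinant is a superkey — BCNF.
{A, B, C, E, F}: every determinant is a superkey — BCNF.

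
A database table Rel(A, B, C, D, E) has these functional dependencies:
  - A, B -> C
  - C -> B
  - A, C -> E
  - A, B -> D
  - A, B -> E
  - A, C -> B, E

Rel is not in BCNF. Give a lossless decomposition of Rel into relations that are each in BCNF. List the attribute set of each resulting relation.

{A, C, D, E}; {B, C}

Candidate keys of the original relation: {A, B}, {A, C}.
In {A, B, C, D, E}, {C} is not a superkey ({C}⁺ restricted to this set is {B, C}), so split on C -> B into {B, C} and {A, C, D, E}.
{B, C}: every determinant is a superkey — BCNF.
{A, C, D, E}: every determinant is a superkey — BCNF.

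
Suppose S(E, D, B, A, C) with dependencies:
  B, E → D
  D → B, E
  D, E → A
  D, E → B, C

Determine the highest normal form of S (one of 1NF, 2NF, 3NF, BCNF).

Candidate keys: {B, E}, {D}. Prime attributes: {B, D, E}.
Each dependency's left side is a superkey — BCNF holds.

BCNF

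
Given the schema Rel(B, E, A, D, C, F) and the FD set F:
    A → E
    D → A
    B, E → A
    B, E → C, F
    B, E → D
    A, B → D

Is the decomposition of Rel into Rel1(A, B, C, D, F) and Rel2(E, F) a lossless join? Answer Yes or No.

The shared attributes are {F} and {F}⁺ = {F}.
The closure covers neither Rel1 nor Rel2 entirely; the join is not lossless.

No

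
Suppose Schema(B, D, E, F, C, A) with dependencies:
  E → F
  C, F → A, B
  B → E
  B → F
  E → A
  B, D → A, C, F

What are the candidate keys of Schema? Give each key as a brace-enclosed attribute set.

{B, D}, {C, D, E}, {C, D, F}

Attributes never on any right-hand side: {D} — every candidate key must contain it.
{B, D}⁺ = {A, B, C, D, E, F}, which is every attribute, so {B, D} is a candidate key.
{C, D, E}⁺ = {A, B, C, D, E, F}, which is every attribute, so {C, D, E} is a candidate key.
{C, D, F}⁺ = {A, B, C, D, E, F}, which is every attribute, so {C, D, F} is a candidate key.
No proper subset of any of these is a key, and no other minimal superkey exists.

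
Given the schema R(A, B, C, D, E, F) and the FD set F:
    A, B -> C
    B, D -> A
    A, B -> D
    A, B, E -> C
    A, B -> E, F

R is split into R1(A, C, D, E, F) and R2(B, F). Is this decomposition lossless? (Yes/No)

Common attributes: {F}; their closure is {F}.
The closure covers neither R1 nor R2 entirely; the join is not lossless.

No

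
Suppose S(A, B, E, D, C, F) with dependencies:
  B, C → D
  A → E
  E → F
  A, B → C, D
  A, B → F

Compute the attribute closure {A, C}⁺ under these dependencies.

Start with {A, C}.
A → E applies; add {E} → now {A, C, E}.
E → F applies; add {F} → now {A, C, E, F}.
No further FD applies.

{A, C, E, F}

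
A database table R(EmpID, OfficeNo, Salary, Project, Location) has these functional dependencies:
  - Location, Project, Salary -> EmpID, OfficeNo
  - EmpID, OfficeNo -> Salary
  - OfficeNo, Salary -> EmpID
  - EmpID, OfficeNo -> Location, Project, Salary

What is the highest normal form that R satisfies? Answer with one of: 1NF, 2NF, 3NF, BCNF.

BCNF

Candidate keys: {EmpID, OfficeNo}, {Location, Project, Salary}, {OfficeNo, Salary}. Prime attributes: {EmpID, Location, OfficeNo, Project, Salary}.
Each dependency's left side is a superkey — BCNF holds.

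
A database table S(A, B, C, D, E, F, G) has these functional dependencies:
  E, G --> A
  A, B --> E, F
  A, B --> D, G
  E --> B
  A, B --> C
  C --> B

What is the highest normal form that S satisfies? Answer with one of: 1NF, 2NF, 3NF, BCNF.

3NF

Candidate keys: {A, B}, {A, C}, {A, E}, {E, G}. Prime attributes: {A, B, C, E, G}.
For E --> B we have {E}⁺ = {B, E}; {E} is not a superkey, so BCNF fails.
But every attribute on its right side ({B}) is prime, and the same holds for every other non-superkey FD, so 3NF still holds.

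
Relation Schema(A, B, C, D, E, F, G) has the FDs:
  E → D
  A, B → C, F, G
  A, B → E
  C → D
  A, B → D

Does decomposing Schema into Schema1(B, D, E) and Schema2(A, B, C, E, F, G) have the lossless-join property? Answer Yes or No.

Yes

Common attributes: {B, E}; their closure is {B, D, E}.
Schema1 is contained in that closure, so Schema1 ∩ Schema2 → Schema1 holds and the join is lossless.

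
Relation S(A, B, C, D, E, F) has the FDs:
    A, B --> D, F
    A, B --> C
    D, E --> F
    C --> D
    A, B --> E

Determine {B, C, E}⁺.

{B, C, D, E, F}

Start with {B, C, E}.
C --> D applies; add {D} → now {B, C, D, E}.
D, E --> F applies; add {F} → now {B, C, D, E, F}.
No further FD applies.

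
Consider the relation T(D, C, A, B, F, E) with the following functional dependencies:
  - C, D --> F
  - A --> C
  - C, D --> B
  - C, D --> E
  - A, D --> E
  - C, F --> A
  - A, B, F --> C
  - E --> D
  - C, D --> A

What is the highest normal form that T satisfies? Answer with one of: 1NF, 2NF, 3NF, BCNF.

Candidate keys: {A, D}, {A, E}, {C, D}, {C, E}. Prime attributes: {A, C, D, E}.
For A --> C we have {A}⁺ = {A, C}; {A} is not a superkey, so BCNF fails.
Its right-hand attributes {C} are all prime, as are those of every other non-superkey FD — the relation is in 3NF.

3NF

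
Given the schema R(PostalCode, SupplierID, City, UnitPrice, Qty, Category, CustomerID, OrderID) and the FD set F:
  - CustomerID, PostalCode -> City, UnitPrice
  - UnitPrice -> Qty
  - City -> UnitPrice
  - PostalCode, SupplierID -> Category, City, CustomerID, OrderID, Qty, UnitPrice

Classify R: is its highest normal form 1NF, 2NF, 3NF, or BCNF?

2NF

Candidate key: {PostalCode, SupplierID}. Prime attributes: {PostalCode, SupplierID}.
CustomerID, PostalCode -> City, UnitPrice: {CustomerID, PostalCode}⁺ = {City, CustomerID, PostalCode, Qty, UnitPrice}, which is not all of the attributes, so the left side is not a superkey — BCNF is violated.
CustomerID, PostalCode -> City, UnitPrice has non-prime {City, UnitPrice} on the right and a non-superkey on the left, so 3NF fails.
No non-prime attribute depends on a proper subset of any candidate key, so 2NF holds.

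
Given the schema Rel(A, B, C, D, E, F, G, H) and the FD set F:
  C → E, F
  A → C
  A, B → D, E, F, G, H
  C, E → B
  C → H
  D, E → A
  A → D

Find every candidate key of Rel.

{A}, {C, D}, {D, E}

Closure of {A} is {A, B, C, D, E, F, G, H}, the whole schema; {A} is a candidate key.
Closure of {C, D} is {A, B, C, D, E, F, G, H}, the whole schema; {C, D} is a candidate key.
Closure of {D, E} is {A, B, C, D, E, F, G, H}, the whole schema; {D, E} is a candidate key.
No proper subset of any of these is a key, and no other minimal superkey exists.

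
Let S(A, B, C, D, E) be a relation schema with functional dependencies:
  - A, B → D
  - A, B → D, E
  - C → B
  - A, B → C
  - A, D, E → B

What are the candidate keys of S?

{A} never appears on the right of any FD, so every key must include it.
{A, B}⁺ = {A, B, C, D, E} — all of the relation — so {A, B} is a candidate key.
{A, C}⁺ = {A, B, C, D, E} — all of the relation — so {A, C} is a candidate key.
{A, D, E}⁺ = {A, B, C, D, E} — all of the relation — so {A, D, E} is a candidate key.
These are minimal and exhaustive — every other superkey contains one of them.

{A, B}, {A, C}, {A, D, E}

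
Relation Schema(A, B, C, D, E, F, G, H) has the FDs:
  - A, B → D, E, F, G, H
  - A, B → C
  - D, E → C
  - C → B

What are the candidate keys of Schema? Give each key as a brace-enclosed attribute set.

{A} never appears on the right of any FD, so every key must include it.
{A, B} is a candidate key since {A, B}⁺ = {A, B, C, D, E, F, G, H} covers every attribute.
{A, C} is a candidate key since {A, C}⁺ = {A, B, C, D, E, F, G, H} covers every attribute.
{A, D, E} is a candidate key since {A, D, E}⁺ = {A, B, C, D, E, F, G, H} covers every attribute.
Any other superkey properly contains one of these, so there are no further candidate keys.

{A, B}, {A, C}, {A, D, E}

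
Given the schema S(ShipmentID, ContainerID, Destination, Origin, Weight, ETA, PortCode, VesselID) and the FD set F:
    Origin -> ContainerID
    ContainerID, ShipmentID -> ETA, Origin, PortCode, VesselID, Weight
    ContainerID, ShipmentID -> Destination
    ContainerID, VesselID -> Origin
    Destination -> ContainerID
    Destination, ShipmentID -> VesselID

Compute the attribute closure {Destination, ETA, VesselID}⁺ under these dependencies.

Start with {Destination, ETA, VesselID}.
Destination -> ContainerID applies; add {ContainerID} → now {ContainerID, Destination, ETA, VesselID}.
ContainerID, VesselID -> Origin applies; add {Origin} → now {ContainerID, Destination, ETA, Origin, VesselID}.
No further FD applies.

{ContainerID, Destination, ETA, Origin, VesselID}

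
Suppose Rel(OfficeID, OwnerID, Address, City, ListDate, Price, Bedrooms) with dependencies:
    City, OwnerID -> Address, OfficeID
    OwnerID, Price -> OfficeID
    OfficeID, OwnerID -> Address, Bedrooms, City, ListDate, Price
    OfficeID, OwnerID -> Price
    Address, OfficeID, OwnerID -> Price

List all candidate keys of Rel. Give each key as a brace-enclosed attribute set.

{City, OwnerID}, {OfficeID, OwnerID}, {OwnerID, Price}

No FD produces {OwnerID}, so it must be in every candidate key.
{City, OwnerID} is a candidate key since {City, OwnerID}⁺ = {Address, Bedrooms, City, ListDate, OfficeID, OwnerID, Price} covers every attribute.
{OfficeID, OwnerID} is a candidate key since {OfficeID, OwnerID}⁺ = {Address, Bedrooms, City, ListDate, OfficeID, OwnerID, Price} covers every attribute.
{OwnerID, Price} is a candidate key since {OwnerID, Price}⁺ = {Address, Bedrooms, City, ListDate, OfficeID, OwnerID, Price} covers every attribute.
Any other superkey properly contains one of these, so there are no further candidate keys.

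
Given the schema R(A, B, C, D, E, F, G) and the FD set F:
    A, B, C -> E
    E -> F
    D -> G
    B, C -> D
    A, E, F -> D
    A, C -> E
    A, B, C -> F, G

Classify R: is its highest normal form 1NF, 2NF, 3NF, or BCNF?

1NF

Candidate key: {A, B, C}. Prime attributes: {A, B, C}.
E -> F breaks BCNF: {E}⁺ = {E, F}, so {E} is not a superkey.
E -> F determines the non-prime attribute {F} from a non-superkey — 3NF is violated.
Since {A, C} ⊂ {A, B, C} and {A, C}⁺ ⊇ {D, E, F, G} with {D, E, F, G} non-prime, there is a partial dependency; 2NF fails.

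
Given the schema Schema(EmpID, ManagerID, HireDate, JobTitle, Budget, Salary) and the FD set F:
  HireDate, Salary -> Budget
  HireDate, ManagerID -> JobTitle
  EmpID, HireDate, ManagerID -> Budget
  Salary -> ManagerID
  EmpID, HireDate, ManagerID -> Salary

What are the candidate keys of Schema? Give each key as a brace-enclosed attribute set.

{EmpID, HireDate, ManagerID}, {EmpID, HireDate, Salary}

{EmpID, HireDate} never appear on the right of any FD, so every key must include all of them.
{EmpID, HireDate, ManagerID}⁺ = {Budget, EmpID, HireDate, JobTitle, ManagerID, Salary} — all of the relation — so {EmpID, HireDate, ManagerID} is a candidate key.
{EmpID, HireDate, Salary}⁺ = {Budget, EmpID, HireDate, JobTitle, ManagerID, Salary} — all of the relation — so {EmpID, HireDate, Salary} is a candidate key.
These are minimal and exhaustive — every other superkey contains one of them.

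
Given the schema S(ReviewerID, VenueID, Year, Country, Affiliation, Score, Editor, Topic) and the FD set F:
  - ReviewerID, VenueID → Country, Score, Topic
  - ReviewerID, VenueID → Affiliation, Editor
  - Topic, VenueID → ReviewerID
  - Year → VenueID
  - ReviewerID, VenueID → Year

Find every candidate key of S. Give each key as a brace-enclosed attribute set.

Closure of {ReviewerID, VenueID} is {Affiliation, Country, Editor, ReviewerID, Score, Topic, VenueID, Year}, the whole schema; {ReviewerID, VenueID} is a candidate key.
Closure of {ReviewerID, Year} is {Affiliation, Country, Editor, ReviewerID, Score, Topic, VenueID, Year}, the whole schema; {ReviewerID, Year} is a candidate key.
Closure of {Topic, VenueID} is {Affiliation, Country, Editor, ReviewerID, Score, Topic, VenueID, Year}, the whole schema; {Topic, VenueID} is a candidate key.
Closure of {Topic, Year} is {Affiliation, Country, Editor, ReviewerID, Score, Topic, VenueID, Year}, the whole schema; {Topic, Year} is a candidate key.
These are minimal and exhaustive — every other superkey contains one of them.

{ReviewerID, VenueID}, {ReviewerID, Year}, {Topic, VenueID}, {Topic, Year}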